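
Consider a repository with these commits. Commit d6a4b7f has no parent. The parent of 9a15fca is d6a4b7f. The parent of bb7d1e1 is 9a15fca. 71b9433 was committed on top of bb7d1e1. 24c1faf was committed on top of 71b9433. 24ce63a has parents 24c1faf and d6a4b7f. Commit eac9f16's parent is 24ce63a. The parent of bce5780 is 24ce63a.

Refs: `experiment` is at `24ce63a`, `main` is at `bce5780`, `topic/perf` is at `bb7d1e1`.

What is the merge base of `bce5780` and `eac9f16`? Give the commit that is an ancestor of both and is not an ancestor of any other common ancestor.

24ce63a

Ancestors of bce5780: {24c1faf, 24ce63a, 71b9433, 9a15fca, bb7d1e1, bce5780, d6a4b7f}.
Ancestors of eac9f16: {24c1faf, 24ce63a, 71b9433, 9a15fca, bb7d1e1, d6a4b7f, eac9f16}.
Common ancestors: {24c1faf, 24ce63a, 71b9433, 9a15fca, bb7d1e1, d6a4b7f}.
Among these, 24ce63a is not an ancestor of any other common ancestor — it is the merge base.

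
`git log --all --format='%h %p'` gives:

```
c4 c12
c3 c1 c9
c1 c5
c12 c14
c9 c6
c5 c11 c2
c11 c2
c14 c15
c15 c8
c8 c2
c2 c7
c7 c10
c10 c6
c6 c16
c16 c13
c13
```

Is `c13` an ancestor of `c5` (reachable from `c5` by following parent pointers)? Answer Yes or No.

Ancestors of c5 (commits reachable by following parents): {c10, c11, c13, c16, c2, c5, c6, c7}.
c13 is in that set, so it is an ancestor of c5.

Yes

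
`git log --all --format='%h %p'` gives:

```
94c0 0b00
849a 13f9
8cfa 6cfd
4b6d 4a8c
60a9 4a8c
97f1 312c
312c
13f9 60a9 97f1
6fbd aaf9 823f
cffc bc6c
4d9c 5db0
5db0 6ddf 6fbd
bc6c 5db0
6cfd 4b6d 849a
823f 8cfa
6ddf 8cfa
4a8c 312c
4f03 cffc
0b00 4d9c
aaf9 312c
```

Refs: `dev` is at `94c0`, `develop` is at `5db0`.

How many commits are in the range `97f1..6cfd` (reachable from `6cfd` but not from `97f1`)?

Reachable from 6cfd: {13f9, 312c, 4a8c, 4b6d, 60a9, 6cfd, 849a, 97f1}.
Reachable from 97f1: {312c, 97f1}.
In 6cfd's history but not 97f1's: {13f9, 4a8c, 4b6d, 60a9, 6cfd, 849a} — 6 commits.

6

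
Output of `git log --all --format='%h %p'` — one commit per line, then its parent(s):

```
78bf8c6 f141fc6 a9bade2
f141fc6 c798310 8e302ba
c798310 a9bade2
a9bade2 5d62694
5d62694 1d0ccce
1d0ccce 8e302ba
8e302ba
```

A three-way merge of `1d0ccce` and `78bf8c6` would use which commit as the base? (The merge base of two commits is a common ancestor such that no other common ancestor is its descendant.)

1d0ccce

Ancestors of 1d0ccce: {1d0ccce, 8e302ba}.
Ancestors of 78bf8c6: {1d0ccce, 5d62694, 78bf8c6, 8e302ba, a9bade2, c798310, f141fc6}.
Common ancestors: {1d0ccce, 8e302ba}.
Among these, 1d0ccce is not an ancestor of any other common ancestor — it is the merge base.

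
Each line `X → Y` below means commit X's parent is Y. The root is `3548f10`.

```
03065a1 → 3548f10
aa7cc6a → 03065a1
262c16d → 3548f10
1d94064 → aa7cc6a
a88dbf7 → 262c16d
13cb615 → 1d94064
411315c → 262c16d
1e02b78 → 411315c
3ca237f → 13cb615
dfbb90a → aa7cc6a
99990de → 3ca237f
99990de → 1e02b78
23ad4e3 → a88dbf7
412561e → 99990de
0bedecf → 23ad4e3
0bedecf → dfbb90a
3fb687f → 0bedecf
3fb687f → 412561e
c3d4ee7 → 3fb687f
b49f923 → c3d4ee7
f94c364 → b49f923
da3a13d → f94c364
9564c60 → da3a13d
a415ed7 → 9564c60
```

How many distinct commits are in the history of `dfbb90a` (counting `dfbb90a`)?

4

Walking parent pointers from dfbb90a: reachable set = {03065a1, 3548f10, aa7cc6a, dfbb90a}.
That is 4 commits.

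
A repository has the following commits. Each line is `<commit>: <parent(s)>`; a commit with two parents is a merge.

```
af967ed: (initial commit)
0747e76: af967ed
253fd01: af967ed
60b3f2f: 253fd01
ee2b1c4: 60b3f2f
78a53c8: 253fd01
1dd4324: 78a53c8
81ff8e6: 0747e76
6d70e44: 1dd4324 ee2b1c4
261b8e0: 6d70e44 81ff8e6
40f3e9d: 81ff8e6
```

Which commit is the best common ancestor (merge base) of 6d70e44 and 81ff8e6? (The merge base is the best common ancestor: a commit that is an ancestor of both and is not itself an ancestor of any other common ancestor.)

Ancestors of 6d70e44: {1dd4324, 253fd01, 60b3f2f, 6d70e44, 78a53c8, af967ed, ee2b1c4}.
Ancestors of 81ff8e6: {0747e76, 81ff8e6, af967ed}.
Common ancestors: {af967ed}.
The only common ancestor is af967ed, so it is the merge base.

af967ed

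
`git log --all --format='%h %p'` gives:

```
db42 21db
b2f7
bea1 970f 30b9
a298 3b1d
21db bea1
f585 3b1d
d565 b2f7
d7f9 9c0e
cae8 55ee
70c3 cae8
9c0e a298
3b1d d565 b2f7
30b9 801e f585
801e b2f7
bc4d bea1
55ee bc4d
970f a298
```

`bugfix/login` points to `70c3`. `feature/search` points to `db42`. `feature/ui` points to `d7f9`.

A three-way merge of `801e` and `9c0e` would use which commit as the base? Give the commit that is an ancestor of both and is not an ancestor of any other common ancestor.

b2f7

Ancestors of 801e: {801e, b2f7}.
Ancestors of 9c0e: {3b1d, 9c0e, a298, b2f7, d565}.
Common ancestors: {b2f7}.
The only common ancestor is b2f7, so it is the merge base.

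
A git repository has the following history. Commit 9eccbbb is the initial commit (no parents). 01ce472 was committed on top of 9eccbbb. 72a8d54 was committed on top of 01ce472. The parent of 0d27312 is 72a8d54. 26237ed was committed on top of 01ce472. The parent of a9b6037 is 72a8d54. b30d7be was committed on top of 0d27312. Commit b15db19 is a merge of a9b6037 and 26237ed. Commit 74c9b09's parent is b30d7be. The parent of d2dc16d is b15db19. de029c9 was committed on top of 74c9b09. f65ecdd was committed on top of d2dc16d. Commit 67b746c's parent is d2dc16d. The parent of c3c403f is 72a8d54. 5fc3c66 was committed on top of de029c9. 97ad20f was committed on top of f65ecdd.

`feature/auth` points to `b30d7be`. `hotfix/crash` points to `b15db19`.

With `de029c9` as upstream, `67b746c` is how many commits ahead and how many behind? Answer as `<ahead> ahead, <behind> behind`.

5 ahead, 4 behind

Reachable from 67b746c: {01ce472, 26237ed, 67b746c, 72a8d54, 9eccbbb, a9b6037, b15db19, d2dc16d}.
Reachable from de029c9: {01ce472, 0d27312, 72a8d54, 74c9b09, 9eccbbb, b30d7be, de029c9}.
Only in 67b746c's history (ahead): {26237ed, 67b746c, a9b6037, b15db19, d2dc16d} — 5.
Only in de029c9's history (behind): {0d27312, 74c9b09, b30d7be, de029c9} — 4.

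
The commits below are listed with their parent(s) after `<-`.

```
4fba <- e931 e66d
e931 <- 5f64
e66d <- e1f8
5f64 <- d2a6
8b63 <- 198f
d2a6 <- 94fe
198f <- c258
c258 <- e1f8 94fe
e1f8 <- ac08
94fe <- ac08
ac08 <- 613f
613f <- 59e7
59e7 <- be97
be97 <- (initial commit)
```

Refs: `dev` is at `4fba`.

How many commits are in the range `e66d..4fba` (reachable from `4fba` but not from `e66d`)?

5

Reachable from 4fba: {4fba, 59e7, 5f64, 613f, 94fe, ac08, be97, d2a6, e1f8, e66d, e931}.
Reachable from e66d: {59e7, 613f, ac08, be97, e1f8, e66d}.
In 4fba's history but not e66d's: {4fba, 5f64, 94fe, d2a6, e931} — 5 commits.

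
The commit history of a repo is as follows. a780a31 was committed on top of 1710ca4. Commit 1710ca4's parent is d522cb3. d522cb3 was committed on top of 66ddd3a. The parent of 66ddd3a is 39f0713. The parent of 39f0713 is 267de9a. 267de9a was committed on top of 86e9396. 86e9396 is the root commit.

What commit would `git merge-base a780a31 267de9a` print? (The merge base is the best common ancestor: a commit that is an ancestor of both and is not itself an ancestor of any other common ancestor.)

Ancestors of a780a31: {1710ca4, 267de9a, 39f0713, 66ddd3a, 86e9396, a780a31, d522cb3}.
Ancestors of 267de9a: {267de9a, 86e9396}.
Common ancestors: {267de9a, 86e9396}.
Among these, 267de9a is not an ancestor of any other common ancestor — it is the merge base.

267de9a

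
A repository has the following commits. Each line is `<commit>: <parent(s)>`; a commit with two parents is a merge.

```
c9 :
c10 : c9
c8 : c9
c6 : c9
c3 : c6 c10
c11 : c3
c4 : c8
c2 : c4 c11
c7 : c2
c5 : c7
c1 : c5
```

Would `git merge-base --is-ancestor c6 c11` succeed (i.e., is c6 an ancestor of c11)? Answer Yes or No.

Yes

Ancestors of c11 (commits reachable by following parents): {c10, c11, c3, c6, c9}.
c6 is in that set, so it is an ancestor of c11.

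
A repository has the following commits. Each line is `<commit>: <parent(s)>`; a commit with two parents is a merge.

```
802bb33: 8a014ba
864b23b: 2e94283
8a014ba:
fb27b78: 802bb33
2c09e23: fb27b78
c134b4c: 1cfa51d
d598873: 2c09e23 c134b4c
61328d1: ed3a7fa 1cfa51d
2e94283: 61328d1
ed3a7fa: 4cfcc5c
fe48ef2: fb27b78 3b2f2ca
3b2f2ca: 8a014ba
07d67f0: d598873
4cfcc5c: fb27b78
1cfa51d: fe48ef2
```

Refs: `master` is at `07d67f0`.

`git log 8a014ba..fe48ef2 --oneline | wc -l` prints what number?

4

Reachable from fe48ef2: {3b2f2ca, 802bb33, 8a014ba, fb27b78, fe48ef2}.
Reachable from 8a014ba: {8a014ba}.
In fe48ef2's history but not 8a014ba's: {3b2f2ca, 802bb33, fb27b78, fe48ef2} — 4 commits.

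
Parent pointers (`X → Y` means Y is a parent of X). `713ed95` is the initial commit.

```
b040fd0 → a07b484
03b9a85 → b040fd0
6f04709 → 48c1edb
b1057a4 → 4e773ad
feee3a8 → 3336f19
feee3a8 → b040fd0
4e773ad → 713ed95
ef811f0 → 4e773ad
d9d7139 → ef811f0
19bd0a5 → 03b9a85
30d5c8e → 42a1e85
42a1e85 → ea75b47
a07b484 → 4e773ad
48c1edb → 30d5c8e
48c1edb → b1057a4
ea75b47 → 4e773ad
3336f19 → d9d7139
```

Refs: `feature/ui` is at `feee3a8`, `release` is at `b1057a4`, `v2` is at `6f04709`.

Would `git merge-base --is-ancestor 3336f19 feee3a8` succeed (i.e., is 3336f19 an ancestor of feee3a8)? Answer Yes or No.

Yes

Ancestors of feee3a8 (commits reachable by following parents): {3336f19, 4e773ad, 713ed95, a07b484, b040fd0, d9d7139, ef811f0, feee3a8}.
3336f19 is in that set, so it is an ancestor of feee3a8.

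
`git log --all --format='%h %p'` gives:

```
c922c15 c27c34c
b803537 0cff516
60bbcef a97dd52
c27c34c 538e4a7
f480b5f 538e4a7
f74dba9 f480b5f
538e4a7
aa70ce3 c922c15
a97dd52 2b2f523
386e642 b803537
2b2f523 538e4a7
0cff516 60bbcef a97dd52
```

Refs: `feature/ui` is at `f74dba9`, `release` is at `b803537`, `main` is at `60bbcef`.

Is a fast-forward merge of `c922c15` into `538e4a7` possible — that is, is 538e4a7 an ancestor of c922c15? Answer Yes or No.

A fast-forward from 538e4a7 to c922c15 is possible iff 538e4a7 is an ancestor of c922c15.
Ancestors of c922c15: {538e4a7, c27c34c, c922c15}.
538e4a7 is among them, so fast-forward is possible.

Yes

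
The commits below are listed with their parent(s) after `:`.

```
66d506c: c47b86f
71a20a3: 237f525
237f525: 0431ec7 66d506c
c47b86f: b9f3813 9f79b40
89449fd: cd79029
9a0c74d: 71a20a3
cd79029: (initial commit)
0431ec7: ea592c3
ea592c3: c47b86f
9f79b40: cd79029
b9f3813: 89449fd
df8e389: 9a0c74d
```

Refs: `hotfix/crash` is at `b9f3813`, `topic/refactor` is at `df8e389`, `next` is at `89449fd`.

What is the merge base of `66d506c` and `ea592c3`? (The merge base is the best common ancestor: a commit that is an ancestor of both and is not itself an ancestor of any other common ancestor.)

Ancestors of 66d506c: {66d506c, 89449fd, 9f79b40, b9f3813, c47b86f, cd79029}.
Ancestors of ea592c3: {89449fd, 9f79b40, b9f3813, c47b86f, cd79029, ea592c3}.
Common ancestors: {89449fd, 9f79b40, b9f3813, c47b86f, cd79029}.
Among these, c47b86f is not an ancestor of any other common ancestor — it is the merge base.

c47b86f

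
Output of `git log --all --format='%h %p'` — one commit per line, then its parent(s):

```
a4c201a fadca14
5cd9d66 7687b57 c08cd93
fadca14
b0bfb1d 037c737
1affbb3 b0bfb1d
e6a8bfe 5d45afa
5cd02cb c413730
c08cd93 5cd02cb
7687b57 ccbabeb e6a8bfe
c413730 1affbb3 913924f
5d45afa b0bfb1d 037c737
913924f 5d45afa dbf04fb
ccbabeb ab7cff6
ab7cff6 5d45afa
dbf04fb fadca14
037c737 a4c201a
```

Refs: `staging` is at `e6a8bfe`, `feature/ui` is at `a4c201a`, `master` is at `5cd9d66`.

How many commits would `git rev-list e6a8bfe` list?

Walking parent pointers from e6a8bfe: reachable set = {037c737, 5d45afa, a4c201a, b0bfb1d, e6a8bfe, fadca14}.
That is 6 commits.

6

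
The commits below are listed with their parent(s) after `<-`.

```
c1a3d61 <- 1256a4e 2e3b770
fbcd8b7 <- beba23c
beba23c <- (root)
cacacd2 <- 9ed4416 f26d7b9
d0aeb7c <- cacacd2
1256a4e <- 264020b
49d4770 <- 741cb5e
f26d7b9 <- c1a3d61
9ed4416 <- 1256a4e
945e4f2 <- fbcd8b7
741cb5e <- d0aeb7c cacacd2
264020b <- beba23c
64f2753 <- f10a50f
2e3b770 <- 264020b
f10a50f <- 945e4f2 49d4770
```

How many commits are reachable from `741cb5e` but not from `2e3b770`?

Reachable from 741cb5e: {1256a4e, 264020b, 2e3b770, 741cb5e, 9ed4416, beba23c, c1a3d61, cacacd2, d0aeb7c, f26d7b9}.
Reachable from 2e3b770: {264020b, 2e3b770, beba23c}.
In 741cb5e's history but not 2e3b770's: {1256a4e, 741cb5e, 9ed4416, c1a3d61, cacacd2, d0aeb7c, f26d7b9} — 7 commits.

7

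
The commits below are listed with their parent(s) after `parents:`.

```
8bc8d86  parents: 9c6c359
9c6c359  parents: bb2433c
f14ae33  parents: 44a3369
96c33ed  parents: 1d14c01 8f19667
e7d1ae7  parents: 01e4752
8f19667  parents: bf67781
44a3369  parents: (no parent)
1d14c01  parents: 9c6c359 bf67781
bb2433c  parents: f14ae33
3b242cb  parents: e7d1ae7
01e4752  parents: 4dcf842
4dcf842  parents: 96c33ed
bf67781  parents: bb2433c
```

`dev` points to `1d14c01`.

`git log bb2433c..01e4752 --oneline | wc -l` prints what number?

7

Reachable from 01e4752: {01e4752, 1d14c01, 44a3369, 4dcf842, 8f19667, 96c33ed, 9c6c359, bb2433c, bf67781, f14ae33}.
Reachable from bb2433c: {44a3369, bb2433c, f14ae33}.
In 01e4752's history but not bb2433c's: {01e4752, 1d14c01, 4dcf842, 8f19667, 96c33ed, 9c6c359, bf67781} — 7 commits.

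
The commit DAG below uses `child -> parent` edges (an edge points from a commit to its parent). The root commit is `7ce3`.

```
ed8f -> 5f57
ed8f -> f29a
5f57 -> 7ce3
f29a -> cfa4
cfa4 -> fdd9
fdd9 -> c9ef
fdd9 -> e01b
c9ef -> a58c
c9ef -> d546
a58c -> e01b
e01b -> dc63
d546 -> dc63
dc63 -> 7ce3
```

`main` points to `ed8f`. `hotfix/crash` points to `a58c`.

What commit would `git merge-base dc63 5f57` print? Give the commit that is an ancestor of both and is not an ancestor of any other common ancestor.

7ce3

Ancestors of dc63: {7ce3, dc63}.
Ancestors of 5f57: {5f57, 7ce3}.
Common ancestors: {7ce3}.
The only common ancestor is 7ce3, so it is the merge base.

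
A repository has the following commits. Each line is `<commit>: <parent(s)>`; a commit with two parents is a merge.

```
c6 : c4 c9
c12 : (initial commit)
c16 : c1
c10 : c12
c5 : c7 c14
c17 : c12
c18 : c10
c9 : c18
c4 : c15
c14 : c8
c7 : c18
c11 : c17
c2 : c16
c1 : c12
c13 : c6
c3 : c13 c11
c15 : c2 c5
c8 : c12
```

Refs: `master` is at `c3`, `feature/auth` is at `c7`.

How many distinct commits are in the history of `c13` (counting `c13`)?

Walking parent pointers from c13: reachable set = {c1, c10, c12, c13, c14, c15, c16, c18, c2, c4, c5, c6, c7, c8, c9}.
That is 15 commits.

15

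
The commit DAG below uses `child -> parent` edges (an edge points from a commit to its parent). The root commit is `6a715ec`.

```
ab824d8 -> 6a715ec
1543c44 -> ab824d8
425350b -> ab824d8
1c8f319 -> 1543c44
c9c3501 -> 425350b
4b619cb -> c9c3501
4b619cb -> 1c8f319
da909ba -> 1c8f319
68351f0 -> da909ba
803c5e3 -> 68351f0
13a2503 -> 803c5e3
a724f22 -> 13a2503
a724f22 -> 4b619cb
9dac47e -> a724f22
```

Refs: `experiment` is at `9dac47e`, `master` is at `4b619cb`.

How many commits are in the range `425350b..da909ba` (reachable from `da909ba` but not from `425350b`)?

Reachable from da909ba: {1543c44, 1c8f319, 6a715ec, ab824d8, da909ba}.
Reachable from 425350b: {425350b, 6a715ec, ab824d8}.
In da909ba's history but not 425350b's: {1543c44, 1c8f319, da909ba} — 3 commits.

3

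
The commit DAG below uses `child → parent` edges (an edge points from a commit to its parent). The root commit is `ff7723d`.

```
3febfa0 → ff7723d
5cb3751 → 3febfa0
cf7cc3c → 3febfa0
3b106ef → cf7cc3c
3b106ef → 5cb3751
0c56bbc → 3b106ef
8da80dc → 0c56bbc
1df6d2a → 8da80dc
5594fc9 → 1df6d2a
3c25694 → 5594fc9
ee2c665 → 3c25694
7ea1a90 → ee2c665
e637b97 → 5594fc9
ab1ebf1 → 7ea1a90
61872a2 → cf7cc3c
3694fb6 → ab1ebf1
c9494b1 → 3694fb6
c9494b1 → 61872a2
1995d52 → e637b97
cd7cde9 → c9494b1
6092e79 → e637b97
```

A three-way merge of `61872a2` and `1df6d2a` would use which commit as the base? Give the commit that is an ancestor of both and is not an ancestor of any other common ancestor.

cf7cc3c

Ancestors of 61872a2: {3febfa0, 61872a2, cf7cc3c, ff7723d}.
Ancestors of 1df6d2a: {0c56bbc, 1df6d2a, 3b106ef, 3febfa0, 5cb3751, 8da80dc, cf7cc3c, ff7723d}.
Common ancestors: {3febfa0, cf7cc3c, ff7723d}.
Among these, cf7cc3c is not an ancestor of any other common ancestor — it is the merge base.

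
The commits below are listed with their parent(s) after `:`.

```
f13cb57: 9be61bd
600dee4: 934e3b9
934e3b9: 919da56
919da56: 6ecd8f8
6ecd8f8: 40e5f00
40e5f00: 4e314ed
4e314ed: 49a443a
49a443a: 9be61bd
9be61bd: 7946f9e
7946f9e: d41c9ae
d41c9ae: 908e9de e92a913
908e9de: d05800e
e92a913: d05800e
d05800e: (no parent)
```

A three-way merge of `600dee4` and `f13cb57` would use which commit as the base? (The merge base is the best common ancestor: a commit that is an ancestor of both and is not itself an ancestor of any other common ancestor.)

Ancestors of 600dee4: {40e5f00, 49a443a, 4e314ed, 600dee4, 6ecd8f8, 7946f9e, 908e9de, 919da56, 934e3b9, 9be61bd, d05800e, d41c9ae, e92a913}.
Ancestors of f13cb57: {7946f9e, 908e9de, 9be61bd, d05800e, d41c9ae, e92a913, f13cb57}.
Common ancestors: {7946f9e, 908e9de, 9be61bd, d05800e, d41c9ae, e92a913}.
Among these, 9be61bd is not an ancestor of any other common ancestor — it is the merge base.

9be61bd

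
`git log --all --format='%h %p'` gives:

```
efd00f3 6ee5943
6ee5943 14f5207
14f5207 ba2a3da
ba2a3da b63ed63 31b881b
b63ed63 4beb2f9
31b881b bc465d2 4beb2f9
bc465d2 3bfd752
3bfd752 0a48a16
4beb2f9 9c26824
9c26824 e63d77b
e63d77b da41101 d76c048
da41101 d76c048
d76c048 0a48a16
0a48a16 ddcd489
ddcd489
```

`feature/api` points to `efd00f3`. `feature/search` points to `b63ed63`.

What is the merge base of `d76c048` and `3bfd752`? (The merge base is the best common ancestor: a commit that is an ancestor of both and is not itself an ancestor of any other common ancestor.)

Ancestors of d76c048: {0a48a16, d76c048, ddcd489}.
Ancestors of 3bfd752: {0a48a16, 3bfd752, ddcd489}.
Common ancestors: {0a48a16, ddcd489}.
Among these, 0a48a16 is not an ancestor of any other common ancestor — it is the merge base.

0a48a16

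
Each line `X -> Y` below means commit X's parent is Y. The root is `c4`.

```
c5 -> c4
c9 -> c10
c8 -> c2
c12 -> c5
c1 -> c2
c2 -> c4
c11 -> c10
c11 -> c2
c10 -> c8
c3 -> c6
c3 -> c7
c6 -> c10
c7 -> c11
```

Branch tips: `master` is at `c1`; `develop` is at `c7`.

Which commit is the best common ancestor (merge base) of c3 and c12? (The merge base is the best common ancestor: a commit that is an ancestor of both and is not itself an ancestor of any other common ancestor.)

c4

Ancestors of c3: {c10, c11, c2, c3, c4, c6, c7, c8}.
Ancestors of c12: {c12, c4, c5}.
Common ancestors: {c4}.
The only common ancestor is c4, so it is the merge base.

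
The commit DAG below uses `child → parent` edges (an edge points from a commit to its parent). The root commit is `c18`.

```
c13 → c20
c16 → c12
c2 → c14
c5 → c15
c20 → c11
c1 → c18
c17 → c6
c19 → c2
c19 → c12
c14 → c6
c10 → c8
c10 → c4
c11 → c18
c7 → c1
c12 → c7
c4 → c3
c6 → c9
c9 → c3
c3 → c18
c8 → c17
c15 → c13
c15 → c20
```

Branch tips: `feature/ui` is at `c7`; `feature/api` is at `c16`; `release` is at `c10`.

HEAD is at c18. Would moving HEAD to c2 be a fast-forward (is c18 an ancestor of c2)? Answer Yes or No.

A fast-forward from c18 to c2 is possible iff c18 is an ancestor of c2.
Ancestors of c2: {c14, c18, c2, c3, c6, c9}.
c18 is among them, so fast-forward is possible.

Yes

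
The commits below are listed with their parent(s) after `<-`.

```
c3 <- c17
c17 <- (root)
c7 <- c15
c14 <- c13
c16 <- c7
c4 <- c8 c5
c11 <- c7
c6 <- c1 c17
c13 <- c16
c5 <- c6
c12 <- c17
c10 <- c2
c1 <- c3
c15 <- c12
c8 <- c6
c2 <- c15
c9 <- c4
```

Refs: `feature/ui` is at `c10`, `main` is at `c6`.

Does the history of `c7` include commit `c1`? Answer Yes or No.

No

Ancestors of c7: {c12, c15, c17, c7}.
c1 is not in that set, so it is not an ancestor of c7.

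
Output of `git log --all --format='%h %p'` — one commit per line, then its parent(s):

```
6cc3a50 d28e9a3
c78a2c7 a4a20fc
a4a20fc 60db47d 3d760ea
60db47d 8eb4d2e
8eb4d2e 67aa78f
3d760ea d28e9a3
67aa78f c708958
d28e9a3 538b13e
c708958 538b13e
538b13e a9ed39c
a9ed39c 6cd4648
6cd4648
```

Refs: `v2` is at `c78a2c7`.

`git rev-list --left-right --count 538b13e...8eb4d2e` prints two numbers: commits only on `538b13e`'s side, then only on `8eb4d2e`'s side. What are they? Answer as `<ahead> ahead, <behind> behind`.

Reachable from 538b13e: {538b13e, 6cd4648, a9ed39c}.
Reachable from 8eb4d2e: {538b13e, 67aa78f, 6cd4648, 8eb4d2e, a9ed39c, c708958}.
Only in 538b13e's history (ahead): {} — 0.
Only in 8eb4d2e's history (behind): {67aa78f, 8eb4d2e, c708958} — 3.

0 ahead, 3 behind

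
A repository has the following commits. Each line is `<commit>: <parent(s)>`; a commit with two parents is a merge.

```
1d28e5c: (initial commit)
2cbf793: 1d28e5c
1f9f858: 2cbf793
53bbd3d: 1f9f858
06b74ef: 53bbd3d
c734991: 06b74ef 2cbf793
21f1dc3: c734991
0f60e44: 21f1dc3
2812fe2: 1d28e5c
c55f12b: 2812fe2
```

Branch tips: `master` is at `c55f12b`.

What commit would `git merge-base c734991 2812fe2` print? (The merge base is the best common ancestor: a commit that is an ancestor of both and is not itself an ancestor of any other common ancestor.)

Ancestors of c734991: {06b74ef, 1d28e5c, 1f9f858, 2cbf793, 53bbd3d, c734991}.
Ancestors of 2812fe2: {1d28e5c, 2812fe2}.
Common ancestors: {1d28e5c}.
The only common ancestor is 1d28e5c, so it is the merge base.

1d28e5c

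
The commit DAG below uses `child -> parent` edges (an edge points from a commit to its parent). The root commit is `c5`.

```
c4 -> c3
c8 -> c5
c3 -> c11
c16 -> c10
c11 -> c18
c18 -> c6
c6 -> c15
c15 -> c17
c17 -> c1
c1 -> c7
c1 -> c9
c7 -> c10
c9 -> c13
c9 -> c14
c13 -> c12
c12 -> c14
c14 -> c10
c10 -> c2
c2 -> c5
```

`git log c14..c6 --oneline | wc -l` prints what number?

8

Reachable from c6: {c1, c10, c12, c13, c14, c15, c17, c2, c5, c6, c7, c9}.
Reachable from c14: {c10, c14, c2, c5}.
In c6's history but not c14's: {c1, c12, c13, c15, c17, c6, c7, c9} — 8 commits.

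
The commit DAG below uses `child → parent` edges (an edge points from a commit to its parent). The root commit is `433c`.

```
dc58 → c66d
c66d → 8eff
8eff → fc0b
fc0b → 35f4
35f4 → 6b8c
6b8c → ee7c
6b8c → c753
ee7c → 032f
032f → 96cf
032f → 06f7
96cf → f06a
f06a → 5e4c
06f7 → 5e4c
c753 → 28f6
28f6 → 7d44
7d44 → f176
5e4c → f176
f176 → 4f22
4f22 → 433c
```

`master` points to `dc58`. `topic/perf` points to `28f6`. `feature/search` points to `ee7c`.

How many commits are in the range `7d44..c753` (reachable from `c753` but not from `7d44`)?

Reachable from c753: {28f6, 433c, 4f22, 7d44, c753, f176}.
Reachable from 7d44: {433c, 4f22, 7d44, f176}.
In c753's history but not 7d44's: {28f6, c753} — 2 commits.

2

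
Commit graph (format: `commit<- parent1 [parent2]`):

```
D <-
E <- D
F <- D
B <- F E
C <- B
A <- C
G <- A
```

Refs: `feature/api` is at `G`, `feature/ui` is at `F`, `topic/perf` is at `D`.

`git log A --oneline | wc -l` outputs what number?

6

Walking parent pointers from A: reachable set = {A, B, C, D, E, F}.
That is 6 commits.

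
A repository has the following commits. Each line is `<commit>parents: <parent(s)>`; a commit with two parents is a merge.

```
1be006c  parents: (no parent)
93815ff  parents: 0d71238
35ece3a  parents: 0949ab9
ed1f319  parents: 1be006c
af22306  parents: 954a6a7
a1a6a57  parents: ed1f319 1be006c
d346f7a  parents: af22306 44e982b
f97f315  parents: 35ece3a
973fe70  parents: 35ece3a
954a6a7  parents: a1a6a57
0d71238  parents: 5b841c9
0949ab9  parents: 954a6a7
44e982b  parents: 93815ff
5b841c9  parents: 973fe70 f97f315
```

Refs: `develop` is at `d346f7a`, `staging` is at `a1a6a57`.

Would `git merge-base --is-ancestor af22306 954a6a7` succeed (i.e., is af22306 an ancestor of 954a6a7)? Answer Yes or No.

Ancestors of 954a6a7: {1be006c, 954a6a7, a1a6a57, ed1f319}.
af22306 is not in that set, so it is not an ancestor of 954a6a7.

No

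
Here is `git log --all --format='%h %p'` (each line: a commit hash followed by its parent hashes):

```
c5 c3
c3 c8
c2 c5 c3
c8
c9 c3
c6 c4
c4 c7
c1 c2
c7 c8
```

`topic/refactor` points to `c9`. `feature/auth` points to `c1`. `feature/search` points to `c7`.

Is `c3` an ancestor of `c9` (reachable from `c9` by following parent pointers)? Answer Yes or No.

Ancestors of c9 (commits reachable by following parents): {c3, c8, c9}.
c3 is in that set, so it is an ancestor of c9.

Yes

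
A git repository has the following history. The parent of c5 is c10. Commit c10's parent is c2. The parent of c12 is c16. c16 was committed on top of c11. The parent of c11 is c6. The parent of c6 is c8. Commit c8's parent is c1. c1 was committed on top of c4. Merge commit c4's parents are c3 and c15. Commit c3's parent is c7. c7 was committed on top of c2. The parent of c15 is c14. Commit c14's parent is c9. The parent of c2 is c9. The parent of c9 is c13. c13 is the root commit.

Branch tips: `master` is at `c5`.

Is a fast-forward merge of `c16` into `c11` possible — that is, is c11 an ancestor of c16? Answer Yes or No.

A fast-forward from c11 to c16 is possible iff c11 is an ancestor of c16.
Ancestors of c16: {c1, c11, c13, c14, c15, c16, c2, c3, c4, c6, c7, c8, c9}.
c11 is among them, so fast-forward is possible.

Yes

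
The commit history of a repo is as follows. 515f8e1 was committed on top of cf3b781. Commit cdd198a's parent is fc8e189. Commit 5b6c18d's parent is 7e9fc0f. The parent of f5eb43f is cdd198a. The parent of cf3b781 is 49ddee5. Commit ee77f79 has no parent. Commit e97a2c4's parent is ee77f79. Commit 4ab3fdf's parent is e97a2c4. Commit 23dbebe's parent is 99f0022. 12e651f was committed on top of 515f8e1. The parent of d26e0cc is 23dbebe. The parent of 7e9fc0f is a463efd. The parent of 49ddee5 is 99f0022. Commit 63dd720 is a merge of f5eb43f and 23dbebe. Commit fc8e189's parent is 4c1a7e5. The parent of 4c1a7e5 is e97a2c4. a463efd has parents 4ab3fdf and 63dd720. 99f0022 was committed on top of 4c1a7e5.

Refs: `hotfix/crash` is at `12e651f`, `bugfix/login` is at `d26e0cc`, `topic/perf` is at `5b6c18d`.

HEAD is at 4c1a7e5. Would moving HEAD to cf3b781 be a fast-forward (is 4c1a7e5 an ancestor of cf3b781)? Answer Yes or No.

A fast-forward from 4c1a7e5 to cf3b781 is possible iff 4c1a7e5 is an ancestor of cf3b781.
Ancestors of cf3b781: {49ddee5, 4c1a7e5, 99f0022, cf3b781, e97a2c4, ee77f79}.
4c1a7e5 is among them, so fast-forward is possible.

Yes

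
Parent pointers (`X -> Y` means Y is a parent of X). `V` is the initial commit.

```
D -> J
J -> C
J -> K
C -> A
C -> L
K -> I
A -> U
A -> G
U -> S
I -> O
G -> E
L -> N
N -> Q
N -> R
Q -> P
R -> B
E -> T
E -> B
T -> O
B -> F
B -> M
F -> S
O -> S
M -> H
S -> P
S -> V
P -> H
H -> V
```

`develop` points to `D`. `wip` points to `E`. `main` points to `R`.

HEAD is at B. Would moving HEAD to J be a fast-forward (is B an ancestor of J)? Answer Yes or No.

Yes

A fast-forward from B to J is possible iff B is an ancestor of J.
Ancestors of J: {A, B, C, E, F, G, H, I, J, K, L, M, N, O, P, Q, R, S, T, U, V}.
B is among them, so fast-forward is possible.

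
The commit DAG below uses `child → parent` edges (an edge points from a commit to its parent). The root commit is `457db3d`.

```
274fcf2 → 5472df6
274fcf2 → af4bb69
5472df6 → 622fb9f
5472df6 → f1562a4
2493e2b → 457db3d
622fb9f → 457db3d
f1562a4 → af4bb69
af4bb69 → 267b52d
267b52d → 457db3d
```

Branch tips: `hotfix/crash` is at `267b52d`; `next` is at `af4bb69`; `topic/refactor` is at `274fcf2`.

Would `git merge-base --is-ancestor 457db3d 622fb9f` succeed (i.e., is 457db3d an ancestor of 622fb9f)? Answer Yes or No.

Ancestors of 622fb9f (commits reachable by following parents): {457db3d, 622fb9f}.
457db3d is in that set, so it is an ancestor of 622fb9f.

Yes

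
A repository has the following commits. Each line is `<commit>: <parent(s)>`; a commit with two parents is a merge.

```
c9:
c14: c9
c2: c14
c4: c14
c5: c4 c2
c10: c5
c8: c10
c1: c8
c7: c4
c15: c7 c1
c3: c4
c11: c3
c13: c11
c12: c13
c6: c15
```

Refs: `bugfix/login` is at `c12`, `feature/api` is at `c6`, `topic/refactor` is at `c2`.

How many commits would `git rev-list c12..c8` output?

4

Reachable from c8: {c10, c14, c2, c4, c5, c8, c9}.
Reachable from c12: {c11, c12, c13, c14, c3, c4, c9}.
In c8's history but not c12's: {c10, c2, c5, c8} — 4 commits.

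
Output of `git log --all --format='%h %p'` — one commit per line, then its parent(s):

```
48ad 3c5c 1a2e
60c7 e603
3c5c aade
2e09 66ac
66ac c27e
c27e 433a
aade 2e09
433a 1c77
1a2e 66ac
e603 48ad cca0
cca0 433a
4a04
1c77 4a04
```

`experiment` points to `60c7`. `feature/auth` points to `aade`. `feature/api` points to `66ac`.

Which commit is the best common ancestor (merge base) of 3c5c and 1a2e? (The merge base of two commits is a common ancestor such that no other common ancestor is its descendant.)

66ac

Ancestors of 3c5c: {1c77, 2e09, 3c5c, 433a, 4a04, 66ac, aade, c27e}.
Ancestors of 1a2e: {1a2e, 1c77, 433a, 4a04, 66ac, c27e}.
Common ancestors: {1c77, 433a, 4a04, 66ac, c27e}.
Among these, 66ac is not an ancestor of any other common ancestor — it is the merge base.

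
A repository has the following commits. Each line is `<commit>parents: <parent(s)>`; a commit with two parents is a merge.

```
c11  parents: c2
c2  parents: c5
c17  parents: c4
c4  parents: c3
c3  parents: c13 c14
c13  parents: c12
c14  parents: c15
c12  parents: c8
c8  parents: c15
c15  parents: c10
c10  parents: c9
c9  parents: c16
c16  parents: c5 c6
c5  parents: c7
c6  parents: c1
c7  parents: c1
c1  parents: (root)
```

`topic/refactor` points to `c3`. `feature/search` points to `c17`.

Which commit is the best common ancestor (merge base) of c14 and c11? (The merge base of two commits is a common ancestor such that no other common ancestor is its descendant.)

Ancestors of c14: {c1, c10, c14, c15, c16, c5, c6, c7, c9}.
Ancestors of c11: {c1, c11, c2, c5, c7}.
Common ancestors: {c1, c5, c7}.
Among these, c5 is not an ancestor of any other common ancestor — it is the merge base.

c5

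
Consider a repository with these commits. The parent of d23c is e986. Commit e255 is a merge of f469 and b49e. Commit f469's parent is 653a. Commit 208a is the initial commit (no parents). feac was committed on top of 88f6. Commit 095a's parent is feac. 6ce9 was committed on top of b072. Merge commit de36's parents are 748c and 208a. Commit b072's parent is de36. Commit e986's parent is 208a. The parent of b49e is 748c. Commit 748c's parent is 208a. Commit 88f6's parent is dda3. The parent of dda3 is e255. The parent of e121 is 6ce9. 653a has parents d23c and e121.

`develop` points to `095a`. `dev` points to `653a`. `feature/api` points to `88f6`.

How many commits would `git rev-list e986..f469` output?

Reachable from f469: {208a, 653a, 6ce9, 748c, b072, d23c, de36, e121, e986, f469}.
Reachable from e986: {208a, e986}.
In f469's history but not e986's: {653a, 6ce9, 748c, b072, d23c, de36, e121, f469} — 8 commits.

8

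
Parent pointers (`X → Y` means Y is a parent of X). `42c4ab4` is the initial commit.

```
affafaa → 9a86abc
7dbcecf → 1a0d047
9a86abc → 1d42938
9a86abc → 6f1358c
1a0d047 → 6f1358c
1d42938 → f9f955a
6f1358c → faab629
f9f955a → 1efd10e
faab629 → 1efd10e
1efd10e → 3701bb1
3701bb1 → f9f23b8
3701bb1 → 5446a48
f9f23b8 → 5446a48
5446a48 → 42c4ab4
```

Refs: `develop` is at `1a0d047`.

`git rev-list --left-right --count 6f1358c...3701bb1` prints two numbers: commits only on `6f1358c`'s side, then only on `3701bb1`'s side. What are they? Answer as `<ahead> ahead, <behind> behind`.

3 ahead, 0 behind

Reachable from 6f1358c: {1efd10e, 3701bb1, 42c4ab4, 5446a48, 6f1358c, f9f23b8, faab629}.
Reachable from 3701bb1: {3701bb1, 42c4ab4, 5446a48, f9f23b8}.
Only in 6f1358c's history (ahead): {1efd10e, 6f1358c, faab629} — 3.
Only in 3701bb1's history (behind): {} — 0.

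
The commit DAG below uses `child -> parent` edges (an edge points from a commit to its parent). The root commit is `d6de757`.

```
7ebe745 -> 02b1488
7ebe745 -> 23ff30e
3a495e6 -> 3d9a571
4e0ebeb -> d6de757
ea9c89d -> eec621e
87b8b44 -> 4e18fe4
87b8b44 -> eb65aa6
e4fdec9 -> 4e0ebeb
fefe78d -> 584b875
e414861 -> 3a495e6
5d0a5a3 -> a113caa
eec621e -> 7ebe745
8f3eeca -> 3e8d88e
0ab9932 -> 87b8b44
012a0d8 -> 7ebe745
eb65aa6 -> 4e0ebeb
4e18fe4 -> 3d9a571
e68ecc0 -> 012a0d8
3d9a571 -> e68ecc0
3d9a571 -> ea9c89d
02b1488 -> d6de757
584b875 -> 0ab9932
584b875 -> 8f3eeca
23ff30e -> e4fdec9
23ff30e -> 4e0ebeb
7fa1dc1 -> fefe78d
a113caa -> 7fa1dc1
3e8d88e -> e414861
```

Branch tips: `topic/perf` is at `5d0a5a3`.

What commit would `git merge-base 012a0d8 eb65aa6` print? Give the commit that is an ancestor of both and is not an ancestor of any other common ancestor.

4e0ebeb

Ancestors of 012a0d8: {012a0d8, 02b1488, 23ff30e, 4e0ebeb, 7ebe745, d6de757, e4fdec9}.
Ancestors of eb65aa6: {4e0ebeb, d6de757, eb65aa6}.
Common ancestors: {4e0ebeb, d6de757}.
Among these, 4e0ebeb is not an ancestor of any other common ancestor — it is the merge base.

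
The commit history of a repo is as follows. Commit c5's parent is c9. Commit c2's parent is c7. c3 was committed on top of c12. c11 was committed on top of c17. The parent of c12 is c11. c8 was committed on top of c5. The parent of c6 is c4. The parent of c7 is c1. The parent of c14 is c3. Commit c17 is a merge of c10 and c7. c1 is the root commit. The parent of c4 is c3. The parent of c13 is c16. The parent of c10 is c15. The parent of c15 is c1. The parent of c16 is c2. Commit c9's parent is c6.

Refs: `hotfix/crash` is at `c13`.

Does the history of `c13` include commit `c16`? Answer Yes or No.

Ancestors of c13 (commits reachable by following parents): {c1, c13, c16, c2, c7}.
c16 is in that set, so it is an ancestor of c13.

Yes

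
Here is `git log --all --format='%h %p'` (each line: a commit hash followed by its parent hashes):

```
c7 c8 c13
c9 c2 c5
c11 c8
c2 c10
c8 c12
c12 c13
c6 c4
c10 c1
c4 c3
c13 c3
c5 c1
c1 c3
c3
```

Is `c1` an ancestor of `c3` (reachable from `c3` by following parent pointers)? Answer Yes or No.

No

Ancestors of c3: {c3}.
c1 is not in that set, so it is not an ancestor of c3.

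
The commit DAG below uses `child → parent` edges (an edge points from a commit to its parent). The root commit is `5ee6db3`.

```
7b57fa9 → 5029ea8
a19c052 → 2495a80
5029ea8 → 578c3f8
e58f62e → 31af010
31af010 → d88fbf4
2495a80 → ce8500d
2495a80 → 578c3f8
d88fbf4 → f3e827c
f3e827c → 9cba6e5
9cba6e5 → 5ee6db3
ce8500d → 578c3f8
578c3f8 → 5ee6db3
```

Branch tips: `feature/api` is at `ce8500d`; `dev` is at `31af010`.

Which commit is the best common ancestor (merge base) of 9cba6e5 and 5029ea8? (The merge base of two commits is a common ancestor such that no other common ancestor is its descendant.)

5ee6db3

Ancestors of 9cba6e5: {5ee6db3, 9cba6e5}.
Ancestors of 5029ea8: {5029ea8, 578c3f8, 5ee6db3}.
Common ancestors: {5ee6db3}.
The only common ancestor is 5ee6db3, so it is the merge base.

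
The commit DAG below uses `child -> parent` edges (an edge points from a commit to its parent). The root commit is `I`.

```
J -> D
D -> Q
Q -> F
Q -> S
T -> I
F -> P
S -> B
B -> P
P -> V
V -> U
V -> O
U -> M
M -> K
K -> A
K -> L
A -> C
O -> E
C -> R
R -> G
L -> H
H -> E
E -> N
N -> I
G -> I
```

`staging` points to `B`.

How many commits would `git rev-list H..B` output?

12

Reachable from B: {A, B, C, E, G, H, I, K, L, M, N, O, P, R, U, V}.
Reachable from H: {E, H, I, N}.
In B's history but not H's: {A, B, C, G, K, L, M, O, P, R, U, V} — 12 commits.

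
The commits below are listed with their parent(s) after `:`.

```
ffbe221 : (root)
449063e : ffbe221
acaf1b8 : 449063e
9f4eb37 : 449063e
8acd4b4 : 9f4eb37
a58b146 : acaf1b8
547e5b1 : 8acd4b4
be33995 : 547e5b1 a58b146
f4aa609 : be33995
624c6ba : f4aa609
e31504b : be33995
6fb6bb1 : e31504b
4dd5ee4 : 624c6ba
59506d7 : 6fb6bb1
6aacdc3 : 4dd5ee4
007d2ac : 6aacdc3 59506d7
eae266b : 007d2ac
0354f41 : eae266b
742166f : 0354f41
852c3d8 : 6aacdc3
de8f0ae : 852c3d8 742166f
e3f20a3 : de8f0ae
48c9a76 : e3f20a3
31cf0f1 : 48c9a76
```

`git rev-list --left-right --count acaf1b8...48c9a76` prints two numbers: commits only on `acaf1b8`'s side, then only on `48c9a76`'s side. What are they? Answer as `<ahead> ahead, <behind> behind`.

0 ahead, 20 behind

Reachable from acaf1b8: {449063e, acaf1b8, ffbe221}.
Reachable from 48c9a76: {007d2ac, 0354f41, 449063e, 48c9a76, 4dd5ee4, 547e5b1, 59506d7, 624c6ba, 6aacdc3, 6fb6bb1, 742166f, 852c3d8, 8acd4b4, 9f4eb37, a58b146, acaf1b8, be33995, de8f0ae, e31504b, e3f20a3, eae266b, f4aa609, ffbe221}.
Only in acaf1b8's history (ahead): {} — 0.
Only in 48c9a76's history (behind): {007d2ac, 0354f41, 48c9a76, 4dd5ee4, 547e5b1, 59506d7, 624c6ba, 6aacdc3, 6fb6bb1, 742166f, 852c3d8, 8acd4b4, 9f4eb37, a58b146, be33995, de8f0ae, e31504b, e3f20a3, eae266b, f4aa609} — 20.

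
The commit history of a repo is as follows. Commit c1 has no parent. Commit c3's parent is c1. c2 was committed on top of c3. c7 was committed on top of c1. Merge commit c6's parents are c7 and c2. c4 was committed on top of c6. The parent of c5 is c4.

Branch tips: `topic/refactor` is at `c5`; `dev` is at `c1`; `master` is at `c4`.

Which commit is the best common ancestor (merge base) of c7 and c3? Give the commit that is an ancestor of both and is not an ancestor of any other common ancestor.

c1

Ancestors of c7: {c1, c7}.
Ancestors of c3: {c1, c3}.
Common ancestors: {c1}.
The only common ancestor is c1, so it is the merge base.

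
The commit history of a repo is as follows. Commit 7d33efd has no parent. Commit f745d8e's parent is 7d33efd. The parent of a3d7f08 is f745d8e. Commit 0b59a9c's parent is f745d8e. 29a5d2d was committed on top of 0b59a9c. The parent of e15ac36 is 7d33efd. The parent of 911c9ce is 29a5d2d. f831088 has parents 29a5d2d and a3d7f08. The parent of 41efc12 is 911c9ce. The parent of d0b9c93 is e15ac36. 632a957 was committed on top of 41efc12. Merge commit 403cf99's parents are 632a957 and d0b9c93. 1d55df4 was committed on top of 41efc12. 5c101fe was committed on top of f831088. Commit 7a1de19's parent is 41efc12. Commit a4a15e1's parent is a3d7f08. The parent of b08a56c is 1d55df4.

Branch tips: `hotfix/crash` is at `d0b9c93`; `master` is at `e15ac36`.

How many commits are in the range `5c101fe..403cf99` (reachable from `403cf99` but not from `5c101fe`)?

6

Reachable from 403cf99: {0b59a9c, 29a5d2d, 403cf99, 41efc12, 632a957, 7d33efd, 911c9ce, d0b9c93, e15ac36, f745d8e}.
Reachable from 5c101fe: {0b59a9c, 29a5d2d, 5c101fe, 7d33efd, a3d7f08, f745d8e, f831088}.
In 403cf99's history but not 5c101fe's: {403cf99, 41efc12, 632a957, 911c9ce, d0b9c93, e15ac36} — 6 commits.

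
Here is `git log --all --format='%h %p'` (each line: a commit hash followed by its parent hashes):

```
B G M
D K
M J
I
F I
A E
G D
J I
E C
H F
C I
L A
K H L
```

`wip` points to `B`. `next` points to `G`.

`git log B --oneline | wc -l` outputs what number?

13

Walking parent pointers from B: reachable set = {A, B, C, D, E, F, G, H, I, J, K, L, M}.
That is 13 commits.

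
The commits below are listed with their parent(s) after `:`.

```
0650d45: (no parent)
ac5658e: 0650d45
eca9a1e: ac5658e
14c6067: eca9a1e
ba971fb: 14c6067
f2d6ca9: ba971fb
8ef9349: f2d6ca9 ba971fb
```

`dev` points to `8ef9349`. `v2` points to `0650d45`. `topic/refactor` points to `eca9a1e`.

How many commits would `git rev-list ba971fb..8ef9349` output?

Reachable from 8ef9349: {0650d45, 14c6067, 8ef9349, ac5658e, ba971fb, eca9a1e, f2d6ca9}.
Reachable from ba971fb: {0650d45, 14c6067, ac5658e, ba971fb, eca9a1e}.
In 8ef9349's history but not ba971fb's: {8ef9349, f2d6ca9} — 2 commits.

2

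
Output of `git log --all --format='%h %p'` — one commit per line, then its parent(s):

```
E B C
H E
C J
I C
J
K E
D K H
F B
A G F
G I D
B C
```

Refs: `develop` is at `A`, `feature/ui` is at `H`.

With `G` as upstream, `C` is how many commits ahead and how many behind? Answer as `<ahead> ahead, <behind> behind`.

Reachable from C: {C, J}.
Reachable from G: {B, C, D, E, G, H, I, J, K}.
Only in C's history (ahead): {} — 0.
Only in G's history (behind): {B, D, E, G, H, I, K} — 7.

0 ahead, 7 behind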